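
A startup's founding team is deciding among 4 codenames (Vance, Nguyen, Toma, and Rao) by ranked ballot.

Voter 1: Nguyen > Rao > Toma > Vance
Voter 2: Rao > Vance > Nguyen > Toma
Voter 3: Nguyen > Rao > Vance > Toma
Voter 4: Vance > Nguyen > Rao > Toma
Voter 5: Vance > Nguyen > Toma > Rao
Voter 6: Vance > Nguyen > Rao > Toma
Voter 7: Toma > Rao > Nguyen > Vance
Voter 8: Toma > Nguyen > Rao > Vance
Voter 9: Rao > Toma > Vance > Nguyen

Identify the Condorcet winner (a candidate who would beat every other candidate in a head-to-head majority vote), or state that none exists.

Head-to-head results (9 voters total):
Vance vs Nguyen: Vance wins 5–4.
Vance vs Toma: Vance wins 5–4.
Vance vs Rao: Rao wins 6–3.
Nguyen vs Toma: Nguyen wins 6–3.
Nguyen vs Rao: Nguyen wins 6–3.
Toma vs Rao: Rao wins 6–3.
No candidate beats all others: Vance beats Nguyen beats Rao beats Vance, a majority cycle.

None — there is no Condorcet winner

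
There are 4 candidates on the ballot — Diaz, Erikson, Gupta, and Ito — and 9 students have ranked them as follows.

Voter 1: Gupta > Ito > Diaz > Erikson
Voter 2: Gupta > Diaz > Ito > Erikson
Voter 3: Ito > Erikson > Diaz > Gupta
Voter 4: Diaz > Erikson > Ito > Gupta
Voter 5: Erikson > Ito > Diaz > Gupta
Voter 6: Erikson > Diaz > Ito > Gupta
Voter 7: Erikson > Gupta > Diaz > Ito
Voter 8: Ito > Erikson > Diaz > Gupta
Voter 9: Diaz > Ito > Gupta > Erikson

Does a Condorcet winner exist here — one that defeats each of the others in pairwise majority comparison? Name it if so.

Head-to-head results (9 voters total):
Diaz vs Erikson: Erikson wins 5–4.
Diaz vs Gupta: Diaz wins 6–3.
Diaz vs Ito: Diaz wins 5–4.
Erikson vs Gupta: Erikson wins 6–3.
Erikson vs Ito: Ito wins 5–4.
Gupta vs Ito: Ito wins 6–3.
No candidate beats all others: Diaz beats Ito beats Erikson beats Diaz, a majority cycle.

None — there is no Condorcet winner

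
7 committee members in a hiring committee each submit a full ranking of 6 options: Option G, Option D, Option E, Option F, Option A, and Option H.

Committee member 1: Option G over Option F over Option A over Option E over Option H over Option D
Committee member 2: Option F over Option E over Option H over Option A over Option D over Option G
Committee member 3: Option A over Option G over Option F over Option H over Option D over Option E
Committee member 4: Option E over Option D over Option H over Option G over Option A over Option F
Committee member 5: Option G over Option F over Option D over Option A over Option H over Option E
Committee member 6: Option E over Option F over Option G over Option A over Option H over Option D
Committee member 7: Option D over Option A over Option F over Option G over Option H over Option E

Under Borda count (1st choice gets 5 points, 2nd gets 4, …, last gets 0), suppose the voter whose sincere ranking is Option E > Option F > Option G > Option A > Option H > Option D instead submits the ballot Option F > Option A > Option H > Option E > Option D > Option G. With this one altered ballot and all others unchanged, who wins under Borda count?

Option F

Borda totals with the altered ballot: Option G 18, Option D 15, Option E 13, Option F 24, Option A 21, Option H 14.
The winner is unchanged: still Option F.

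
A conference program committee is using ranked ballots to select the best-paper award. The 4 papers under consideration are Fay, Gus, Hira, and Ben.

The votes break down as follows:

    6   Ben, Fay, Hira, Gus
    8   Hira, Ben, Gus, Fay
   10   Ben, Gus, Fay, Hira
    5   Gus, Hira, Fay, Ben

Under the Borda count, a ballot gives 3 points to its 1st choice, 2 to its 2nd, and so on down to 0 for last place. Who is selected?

Ben

Borda scores:
  Fay: 6·2 + 8·0 + 10·1 + 5·1 = 27
  Gus: 6·0 + 8·1 + 10·2 + 5·3 = 43
  Hira: 6·1 + 8·3 + 10·0 + 5·2 = 40
  Ben: 6·3 + 8·2 + 10·3 + 5·0 = 64
Ben has the highest total.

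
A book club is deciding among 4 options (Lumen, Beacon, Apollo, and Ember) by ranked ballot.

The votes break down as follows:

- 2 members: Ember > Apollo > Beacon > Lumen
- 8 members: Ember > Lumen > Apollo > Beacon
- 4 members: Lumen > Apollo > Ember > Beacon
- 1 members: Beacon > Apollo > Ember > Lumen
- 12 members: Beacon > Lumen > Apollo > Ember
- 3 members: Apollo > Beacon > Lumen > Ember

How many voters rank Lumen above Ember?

19

Ballots ranking Lumen above Ember: 4+12+3 = 19.
Ballots ranking Ember above Lumen: 2+8+1 = 11.
So 19 of 30 voters prefer Lumen to Ember.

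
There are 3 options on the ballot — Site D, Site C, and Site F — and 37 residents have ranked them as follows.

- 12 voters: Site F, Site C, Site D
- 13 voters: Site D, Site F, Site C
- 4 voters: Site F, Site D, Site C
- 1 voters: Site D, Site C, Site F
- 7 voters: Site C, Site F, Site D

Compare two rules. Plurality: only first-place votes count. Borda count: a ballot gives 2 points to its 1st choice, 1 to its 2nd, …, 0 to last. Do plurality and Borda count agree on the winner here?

Plurality first-place counts: Site D 14, Site C 7, Site F 16 → Site F.
Borda totals: Site D 32, Site C 27, Site F 52 → Site F.
The two rules agree on Site F.

Yes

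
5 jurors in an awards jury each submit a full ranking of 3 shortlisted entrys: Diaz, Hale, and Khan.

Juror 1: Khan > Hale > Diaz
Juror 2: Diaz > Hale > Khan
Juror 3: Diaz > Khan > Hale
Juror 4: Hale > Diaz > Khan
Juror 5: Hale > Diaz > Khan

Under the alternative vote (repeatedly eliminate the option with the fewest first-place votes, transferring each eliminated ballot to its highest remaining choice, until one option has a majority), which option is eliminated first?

Round 1: Diaz 2, Hale 2, Khan 1. Khan has the fewest and is eliminated.
Round 2: Hale 3, Diaz 2. Hale has a majority.

Khan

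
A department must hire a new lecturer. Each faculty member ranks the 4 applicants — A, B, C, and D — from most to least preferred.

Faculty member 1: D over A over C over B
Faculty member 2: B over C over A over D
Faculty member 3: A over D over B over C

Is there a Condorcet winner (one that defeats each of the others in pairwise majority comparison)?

Head-to-head results (3 voters total):
A vs B: A wins 2–1.
A vs C: A wins 2–1.
A vs D: A wins 2–1.
B vs C: B wins 2–1.
B vs D: D wins 2–1.
C vs D: D wins 2–1.
A beats each rival — B (2–1), C (2–1), D (2–1) — so A is the Condorcet winner.

Yes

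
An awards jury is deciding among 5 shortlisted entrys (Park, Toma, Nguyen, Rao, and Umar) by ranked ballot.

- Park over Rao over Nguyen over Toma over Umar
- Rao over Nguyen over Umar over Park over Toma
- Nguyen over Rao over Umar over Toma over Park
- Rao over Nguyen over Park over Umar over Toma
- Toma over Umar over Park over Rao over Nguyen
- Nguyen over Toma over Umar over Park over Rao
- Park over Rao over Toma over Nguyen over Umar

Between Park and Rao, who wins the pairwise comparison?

Ballots ranking Park above Rao: 4.
Ballots ranking Rao above Park: 3.
Park wins the head-to-head, 4–3.

Park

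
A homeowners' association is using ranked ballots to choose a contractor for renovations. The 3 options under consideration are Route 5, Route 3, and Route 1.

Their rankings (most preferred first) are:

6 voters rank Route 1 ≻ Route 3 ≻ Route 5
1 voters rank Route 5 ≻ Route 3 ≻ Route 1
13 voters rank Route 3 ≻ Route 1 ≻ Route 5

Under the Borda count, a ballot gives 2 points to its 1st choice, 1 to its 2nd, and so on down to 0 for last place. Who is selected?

Borda scores:
  Route 5: 6·0 + 2 + 13·0 = 2
  Route 3: 6·1 + 1 + 13·2 = 33
  Route 1: 6·2 + 0 + 13·1 = 25
Route 3 has the highest total.

Route 3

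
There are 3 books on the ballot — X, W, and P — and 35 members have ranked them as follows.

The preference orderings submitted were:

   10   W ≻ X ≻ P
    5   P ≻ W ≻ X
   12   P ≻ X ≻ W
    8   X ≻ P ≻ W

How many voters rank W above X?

Ballots ranking W above X: 10+5 = 15.
Ballots ranking X above W: 12+8 = 20.
So 15 of 35 voters prefer W to X.

15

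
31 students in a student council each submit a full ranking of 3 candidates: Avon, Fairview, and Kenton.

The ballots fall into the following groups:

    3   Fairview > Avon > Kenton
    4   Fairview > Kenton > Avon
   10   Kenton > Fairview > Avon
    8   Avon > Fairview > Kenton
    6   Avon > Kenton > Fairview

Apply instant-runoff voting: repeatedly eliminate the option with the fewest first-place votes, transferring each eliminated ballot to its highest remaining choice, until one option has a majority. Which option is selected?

Round 1: Avon 14, Kenton 10, Fairview 7. Fairview has the fewest and is eliminated.
Round 2: Avon 17, Kenton 14. Avon has a majority.

Avon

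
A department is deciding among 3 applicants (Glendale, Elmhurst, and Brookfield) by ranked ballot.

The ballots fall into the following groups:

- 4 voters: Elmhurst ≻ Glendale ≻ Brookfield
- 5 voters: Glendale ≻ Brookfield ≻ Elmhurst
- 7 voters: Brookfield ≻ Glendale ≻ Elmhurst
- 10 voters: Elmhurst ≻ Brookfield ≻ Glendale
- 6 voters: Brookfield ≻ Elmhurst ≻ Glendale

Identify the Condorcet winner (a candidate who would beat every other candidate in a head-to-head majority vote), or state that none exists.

Brookfield

Head-to-head results (32 voters total):
Glendale vs Elmhurst: Elmhurst wins 20–12.
Glendale vs Brookfield: Brookfield wins 23–9.
Elmhurst vs Brookfield: Brookfield wins 18–14.
Brookfield beats each rival — Glendale (23–9), Elmhurst (18–14) — so Brookfield is the Condorcet winner.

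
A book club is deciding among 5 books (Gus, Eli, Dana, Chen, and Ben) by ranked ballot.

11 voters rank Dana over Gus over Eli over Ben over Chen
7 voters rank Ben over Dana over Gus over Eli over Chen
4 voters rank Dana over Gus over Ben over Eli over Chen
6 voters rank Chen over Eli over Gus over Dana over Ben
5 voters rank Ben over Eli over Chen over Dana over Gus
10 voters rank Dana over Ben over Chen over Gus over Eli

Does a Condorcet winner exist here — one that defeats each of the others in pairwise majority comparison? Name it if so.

Head-to-head results (43 voters total):
Gus vs Eli: Gus wins 32–11.
Gus vs Dana: Dana wins 37–6.
Gus vs Chen: Gus wins 22–21.
Gus vs Ben: Ben wins 22–21.
Eli vs Dana: Dana wins 32–11.
Eli vs Chen: Eli wins 27–16.
Eli vs Ben: Ben wins 26–17.
Dana vs Chen: Dana wins 32–11.
Dana vs Ben: Dana wins 31–12.
Chen vs Ben: Ben wins 37–6.
Dana beats each rival — Gus (37–6), Eli (32–11), Chen (32–11), Ben (31–12) — so Dana is the Condorcet winner.

Dana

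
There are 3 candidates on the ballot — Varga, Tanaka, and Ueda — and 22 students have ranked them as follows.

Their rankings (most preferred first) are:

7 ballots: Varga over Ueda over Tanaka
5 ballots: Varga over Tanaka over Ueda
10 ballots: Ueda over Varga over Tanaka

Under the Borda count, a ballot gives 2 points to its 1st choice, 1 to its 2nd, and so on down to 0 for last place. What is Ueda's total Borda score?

Borda scores:
  Varga: 7·2 + 5·2 + 10·1 = 34
  Tanaka: 7·0 + 5·1 + 10·0 = 5
  Ueda: 7·1 + 5·0 + 10·2 = 27

27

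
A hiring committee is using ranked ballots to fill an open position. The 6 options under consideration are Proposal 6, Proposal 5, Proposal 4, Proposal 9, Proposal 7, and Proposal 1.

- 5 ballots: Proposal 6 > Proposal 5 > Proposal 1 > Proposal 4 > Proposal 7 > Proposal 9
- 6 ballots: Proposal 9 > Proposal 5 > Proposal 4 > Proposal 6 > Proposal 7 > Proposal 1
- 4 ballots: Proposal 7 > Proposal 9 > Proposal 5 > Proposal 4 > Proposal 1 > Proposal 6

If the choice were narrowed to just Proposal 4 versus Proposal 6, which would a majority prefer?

Proposal 4

Ballots ranking Proposal 4 above Proposal 6: 6+4 = 10.
Ballots ranking Proposal 6 above Proposal 4: 5.
Proposal 4 wins the head-to-head, 10–5.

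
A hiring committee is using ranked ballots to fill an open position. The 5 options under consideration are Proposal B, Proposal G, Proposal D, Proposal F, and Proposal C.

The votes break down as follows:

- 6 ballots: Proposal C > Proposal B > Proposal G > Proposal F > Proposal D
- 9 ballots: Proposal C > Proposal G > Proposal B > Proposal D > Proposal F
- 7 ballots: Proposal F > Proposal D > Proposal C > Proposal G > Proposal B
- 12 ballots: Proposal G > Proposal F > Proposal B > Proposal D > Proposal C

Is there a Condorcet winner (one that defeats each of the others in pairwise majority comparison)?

No

Head-to-head results (34 voters total):
Proposal B vs Proposal G: Proposal G wins 28–6.
Proposal B vs Proposal D: Proposal B wins 27–7.
Proposal B vs Proposal F: Proposal F wins 19–15.
Proposal B vs Proposal C: Proposal C wins 22–12.
Proposal G vs Proposal D: Proposal G wins 27–7.
Proposal G vs Proposal F: Proposal G wins 27–7.
Proposal G vs Proposal C: Proposal C wins 22–12.
Proposal D vs Proposal F: Proposal F wins 25–9.
Proposal D vs Proposal C: Proposal D wins 19–15.
Proposal F vs Proposal C: Proposal F wins 19–15.
No candidate beats all others: Proposal B beats Proposal D beats Proposal C beats Proposal B, a majority cycle.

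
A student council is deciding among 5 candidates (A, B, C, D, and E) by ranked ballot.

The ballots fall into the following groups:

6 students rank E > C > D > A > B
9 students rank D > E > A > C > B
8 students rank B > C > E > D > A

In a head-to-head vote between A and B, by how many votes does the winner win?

7

Ballots ranking A above B: 6+9 = 15.
Ballots ranking B above A: 8.
A wins 15–8, a margin of 7.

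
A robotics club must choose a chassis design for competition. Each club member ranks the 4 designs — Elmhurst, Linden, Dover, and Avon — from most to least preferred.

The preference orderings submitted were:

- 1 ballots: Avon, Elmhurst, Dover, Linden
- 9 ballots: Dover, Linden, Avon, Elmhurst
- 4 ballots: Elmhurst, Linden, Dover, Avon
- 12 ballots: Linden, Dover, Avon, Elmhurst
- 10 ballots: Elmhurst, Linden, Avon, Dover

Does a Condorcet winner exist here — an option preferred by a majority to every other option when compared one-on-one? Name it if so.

Linden

Head-to-head results (36 voters total):
Elmhurst vs Linden: Linden wins 21–15.
Elmhurst vs Dover: Dover wins 21–15.
Elmhurst vs Avon: Avon wins 22–14.
Linden vs Dover: Linden wins 26–10.
Linden vs Avon: Linden wins 35–1.
Dover vs Avon: Dover wins 25–11.
Linden beats each rival — Elmhurst (21–15), Dover (26–10), Avon (35–1) — so Linden is the Condorcet winner.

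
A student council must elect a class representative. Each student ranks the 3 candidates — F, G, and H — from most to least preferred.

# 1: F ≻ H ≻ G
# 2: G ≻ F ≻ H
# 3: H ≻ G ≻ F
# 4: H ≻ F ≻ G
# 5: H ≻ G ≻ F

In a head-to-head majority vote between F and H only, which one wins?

Ballots ranking F above H: 2.
Ballots ranking H above F: 3.
H wins the head-to-head, 3–2.

H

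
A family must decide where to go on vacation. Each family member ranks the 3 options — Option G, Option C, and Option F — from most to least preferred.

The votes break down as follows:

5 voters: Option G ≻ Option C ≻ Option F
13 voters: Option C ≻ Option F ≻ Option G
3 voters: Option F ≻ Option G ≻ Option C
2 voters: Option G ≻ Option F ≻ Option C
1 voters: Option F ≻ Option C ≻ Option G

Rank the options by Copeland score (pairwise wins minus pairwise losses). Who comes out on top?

Option C

Pairwise results:
  Option G vs Option C: Option C wins 14–10.
  Option G vs Option F: Option F wins 17–7.
  Option C vs Option F: Option C wins 18–6.
Copeland scores (wins − losses):
  Option G: 0 − 2 = -2
  Option C: 2 − 0 = 2
  Option F: 1 − 1 = 0
Option C has the best Copeland score.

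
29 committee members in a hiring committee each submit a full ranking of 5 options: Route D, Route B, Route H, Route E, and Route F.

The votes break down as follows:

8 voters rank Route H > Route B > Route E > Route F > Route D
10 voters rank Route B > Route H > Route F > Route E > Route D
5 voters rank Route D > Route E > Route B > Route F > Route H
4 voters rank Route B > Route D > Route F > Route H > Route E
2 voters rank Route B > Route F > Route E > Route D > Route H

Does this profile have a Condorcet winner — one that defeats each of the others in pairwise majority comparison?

Head-to-head results (29 voters total):
Route D vs Route B: Route B wins 24–5.
Route D vs Route H: Route H wins 18–11.
Route D vs Route E: Route E wins 20–9.
Route D vs Route F: Route F wins 20–9.
Route B vs Route H: Route B wins 21–8.
Route B vs Route E: Route B wins 24–5.
Route B vs Route F: Route B wins 29–0.
Route H vs Route E: Route H wins 22–7.
Route H vs Route F: Route H wins 18–11.
Route E vs Route F: Route F wins 16–13.
Route B beats each rival — Route D (24–5), Route H (21–8), Route E (24–5), Route F (29–0) — so Route B is the Condorcet winner.

Yes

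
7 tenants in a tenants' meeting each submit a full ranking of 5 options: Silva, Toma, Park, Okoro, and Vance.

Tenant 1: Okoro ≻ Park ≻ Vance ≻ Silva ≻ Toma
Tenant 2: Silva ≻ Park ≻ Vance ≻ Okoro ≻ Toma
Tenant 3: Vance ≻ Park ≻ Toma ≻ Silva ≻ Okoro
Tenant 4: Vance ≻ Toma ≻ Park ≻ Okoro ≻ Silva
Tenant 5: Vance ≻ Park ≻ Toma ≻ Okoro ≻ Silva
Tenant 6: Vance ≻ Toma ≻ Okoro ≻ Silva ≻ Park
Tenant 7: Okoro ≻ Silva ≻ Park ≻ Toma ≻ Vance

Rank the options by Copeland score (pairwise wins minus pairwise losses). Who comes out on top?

Vance

Pairwise results:
  Silva vs Toma: Toma wins 4–3.
  Silva vs Park: Park wins 4–3.
  Silva vs Okoro: Okoro wins 5–2.
  Silva vs Vance: Vance wins 5–2.
  Toma vs Park: Park wins 5–2.
  Toma vs Okoro: Toma wins 4–3.
  Toma vs Vance: Vance wins 6–1.
  Park vs Okoro: Park wins 4–3.
  Park vs Vance: Vance wins 4–3.
  Okoro vs Vance: Vance wins 5–2.
Copeland scores (wins − losses):
  Silva: 0 − 4 = -4
  Toma: 2 − 2 = 0
  Park: 3 − 1 = 2
  Okoro: 1 − 3 = -2
  Vance: 4 − 0 = 4
Vance has the best Copeland score.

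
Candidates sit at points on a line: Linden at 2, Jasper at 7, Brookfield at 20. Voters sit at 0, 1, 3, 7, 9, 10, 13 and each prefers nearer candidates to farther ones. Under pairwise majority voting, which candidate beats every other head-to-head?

With single-peaked preferences on a line, the Condorcet winner is the candidate closest to the median voter.
The median voter (position 7) is closest to Jasper at 7.
Check: Jasper vs Linden — voters closer to Jasper: 4 of 7.

Jasper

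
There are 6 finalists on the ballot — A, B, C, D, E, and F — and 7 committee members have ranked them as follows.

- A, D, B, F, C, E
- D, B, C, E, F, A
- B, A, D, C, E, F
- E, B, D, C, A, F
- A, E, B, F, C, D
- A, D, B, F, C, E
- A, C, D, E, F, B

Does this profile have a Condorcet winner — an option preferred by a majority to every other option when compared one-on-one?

Head-to-head results (7 voters total):
A vs B: A wins 4–3.
A vs C: A wins 5–2.
A vs D: A wins 5–2.
A vs E: A wins 5–2.
A vs F: A wins 6–1.
B vs C: B wins 6–1.
B vs D: D wins 4–3.
B vs E: B wins 4–3.
B vs F: B wins 6–1.
C vs D: D wins 5–2.
C vs E: C wins 5–2.
C vs F: C wins 4–3.
D vs E: D wins 5–2.
D vs F: D wins 6–1.
E vs F: E wins 5–2.
A beats each rival — B (4–3), C (5–2), D (5–2), E (5–2), F (6–1) — so A is the Condorcet winner.

Yes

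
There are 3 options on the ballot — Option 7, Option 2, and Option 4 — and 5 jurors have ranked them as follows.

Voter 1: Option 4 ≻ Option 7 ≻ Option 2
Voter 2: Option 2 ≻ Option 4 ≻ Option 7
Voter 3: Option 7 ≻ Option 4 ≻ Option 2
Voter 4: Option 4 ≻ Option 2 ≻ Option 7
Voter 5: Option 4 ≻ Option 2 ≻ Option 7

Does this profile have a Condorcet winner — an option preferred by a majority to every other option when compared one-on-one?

Head-to-head results (5 voters total):
Option 7 vs Option 2: Option 2 wins 3–2.
Option 7 vs Option 4: Option 4 wins 4–1.
Option 2 vs Option 4: Option 4 wins 4–1.
Option 4 beats each rival — Option 7 (4–1), Option 2 (4–1) — so Option 4 is the Condorcet winner.

Yes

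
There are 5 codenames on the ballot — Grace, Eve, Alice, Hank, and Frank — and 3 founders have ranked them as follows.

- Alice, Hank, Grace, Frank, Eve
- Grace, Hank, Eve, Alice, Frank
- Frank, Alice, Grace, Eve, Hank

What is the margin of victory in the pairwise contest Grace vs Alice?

1

Ballots ranking Grace above Alice: 1.
Ballots ranking Alice above Grace: 2.
Alice wins 2–1, a margin of 1.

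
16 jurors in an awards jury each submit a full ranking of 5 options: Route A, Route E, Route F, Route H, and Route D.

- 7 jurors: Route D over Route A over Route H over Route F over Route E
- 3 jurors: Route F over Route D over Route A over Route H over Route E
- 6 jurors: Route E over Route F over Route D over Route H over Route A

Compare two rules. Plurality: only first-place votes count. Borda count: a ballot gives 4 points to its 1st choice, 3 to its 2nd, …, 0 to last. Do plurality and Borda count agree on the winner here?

Yes

Plurality first-place counts: Route A 0, Route E 6, Route F 3, Route H 0, Route D 7 → Route D.
Borda totals: Route A 27, Route E 24, Route F 37, Route H 23, Route D 49 → Route D.
The two rules agree on Route D.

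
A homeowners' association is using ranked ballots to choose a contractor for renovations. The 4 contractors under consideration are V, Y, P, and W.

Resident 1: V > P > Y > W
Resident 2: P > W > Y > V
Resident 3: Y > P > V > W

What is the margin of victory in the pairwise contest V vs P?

1

Ballots ranking V above P: 1.
Ballots ranking P above V: 2.
P wins 2–1, a margin of 1.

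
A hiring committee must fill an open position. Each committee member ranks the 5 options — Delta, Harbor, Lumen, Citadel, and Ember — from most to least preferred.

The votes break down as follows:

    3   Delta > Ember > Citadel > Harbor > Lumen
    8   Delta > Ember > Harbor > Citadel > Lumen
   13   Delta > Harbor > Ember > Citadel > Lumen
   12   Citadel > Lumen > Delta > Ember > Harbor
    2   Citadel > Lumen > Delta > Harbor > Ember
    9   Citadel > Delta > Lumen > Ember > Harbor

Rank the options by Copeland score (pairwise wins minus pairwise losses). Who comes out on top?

Pairwise results:
  Delta vs Harbor: Delta wins 47–0.
  Delta vs Lumen: Delta wins 33–14.
  Delta vs Citadel: Delta wins 24–23.
  Delta vs Ember: Delta wins 47–0.
  Harbor vs Lumen: Harbor wins 24–23.
  Harbor vs Citadel: Citadel wins 26–21.
  Harbor vs Ember: Ember wins 32–15.
  Lumen vs Citadel: Citadel wins 47–0.
  Lumen vs Ember: Ember wins 24–23.
  Citadel vs Ember: Ember wins 24–23.
Copeland scores (wins − losses):
  Delta: 4 − 0 = 4
  Harbor: 1 − 3 = -2
  Lumen: 0 − 4 = -4
  Citadel: 2 − 2 = 0
  Ember: 3 − 1 = 2
Delta has the best Copeland score.

Delta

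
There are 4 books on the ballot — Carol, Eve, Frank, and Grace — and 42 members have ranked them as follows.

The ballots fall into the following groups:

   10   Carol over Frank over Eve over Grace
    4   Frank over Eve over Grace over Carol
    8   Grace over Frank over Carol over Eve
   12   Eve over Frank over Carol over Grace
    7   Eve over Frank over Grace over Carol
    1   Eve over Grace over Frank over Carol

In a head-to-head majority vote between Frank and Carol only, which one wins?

Ballots ranking Frank above Carol: 4+8+12+7+1 = 32.
Ballots ranking Carol above Frank: 10.
Frank wins the head-to-head, 32–10.

Frank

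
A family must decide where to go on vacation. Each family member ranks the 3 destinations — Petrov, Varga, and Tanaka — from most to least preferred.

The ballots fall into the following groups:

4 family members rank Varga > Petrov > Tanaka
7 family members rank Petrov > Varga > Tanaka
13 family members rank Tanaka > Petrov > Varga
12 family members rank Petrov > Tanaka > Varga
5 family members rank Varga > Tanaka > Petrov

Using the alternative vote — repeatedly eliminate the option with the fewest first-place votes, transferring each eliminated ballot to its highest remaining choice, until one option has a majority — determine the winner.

Petrov

Round 1: Petrov 19, Tanaka 13, Varga 9. Varga has the fewest and is eliminated.
Round 2: Petrov 23, Tanaka 18. Petrov has a majority.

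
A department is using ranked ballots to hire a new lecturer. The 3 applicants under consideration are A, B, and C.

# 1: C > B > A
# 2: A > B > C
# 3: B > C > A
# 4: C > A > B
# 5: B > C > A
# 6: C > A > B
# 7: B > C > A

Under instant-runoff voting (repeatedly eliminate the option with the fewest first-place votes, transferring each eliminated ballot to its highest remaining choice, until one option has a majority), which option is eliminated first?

Round 1: B 3, C 3, A 1. A has the fewest and is eliminated.
Round 2: B 4, C 3. B has a majority.

A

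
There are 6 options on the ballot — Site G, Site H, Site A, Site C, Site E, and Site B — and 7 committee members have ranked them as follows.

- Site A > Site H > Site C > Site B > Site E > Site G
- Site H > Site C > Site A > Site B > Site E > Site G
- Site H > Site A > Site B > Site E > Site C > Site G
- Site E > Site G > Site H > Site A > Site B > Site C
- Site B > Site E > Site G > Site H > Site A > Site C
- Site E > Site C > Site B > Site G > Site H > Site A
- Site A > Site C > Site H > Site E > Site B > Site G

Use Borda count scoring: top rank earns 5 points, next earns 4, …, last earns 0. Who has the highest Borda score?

Site H

Borda scores:
  Site G: 0 + 0 + 0 + 4 + 3 + 2 + 0 = 9
  Site H: 4 + 5 + 5 + 3 + 2 + 1 + 3 = 23
  Site A: 5 + 3 + 4 + 2 + 1 + 0 + 5 = 20
  Site C: 3 + 4 + 1 + 0 + 0 + 4 + 4 = 16
  Site E: 1 + 1 + 2 + 5 + 4 + 5 + 2 = 20
  Site B: 2 + 2 + 3 + 1 + 5 + 3 + 1 = 17
Site H has the highest total.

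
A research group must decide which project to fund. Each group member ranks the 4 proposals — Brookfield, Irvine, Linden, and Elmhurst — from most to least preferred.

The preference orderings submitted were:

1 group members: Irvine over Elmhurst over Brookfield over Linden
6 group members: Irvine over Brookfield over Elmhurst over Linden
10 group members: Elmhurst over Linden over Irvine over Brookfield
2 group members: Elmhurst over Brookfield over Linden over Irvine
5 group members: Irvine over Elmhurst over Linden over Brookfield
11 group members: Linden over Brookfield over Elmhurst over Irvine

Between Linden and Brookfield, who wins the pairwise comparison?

Ballots ranking Linden above Brookfield: 10+5+11 = 26.
Ballots ranking Brookfield above Linden: 1+6+2 = 9.
Linden wins the head-to-head, 26–9.

Linden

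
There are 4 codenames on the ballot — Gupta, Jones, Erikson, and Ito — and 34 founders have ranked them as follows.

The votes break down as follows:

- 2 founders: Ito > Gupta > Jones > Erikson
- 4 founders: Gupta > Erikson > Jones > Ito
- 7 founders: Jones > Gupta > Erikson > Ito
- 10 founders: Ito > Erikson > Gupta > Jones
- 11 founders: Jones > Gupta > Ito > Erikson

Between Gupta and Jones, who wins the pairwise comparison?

Jones

Ballots ranking Gupta above Jones: 2+4+10 = 16.
Ballots ranking Jones above Gupta: 7+11 = 18.
Jones wins the head-to-head, 18–16.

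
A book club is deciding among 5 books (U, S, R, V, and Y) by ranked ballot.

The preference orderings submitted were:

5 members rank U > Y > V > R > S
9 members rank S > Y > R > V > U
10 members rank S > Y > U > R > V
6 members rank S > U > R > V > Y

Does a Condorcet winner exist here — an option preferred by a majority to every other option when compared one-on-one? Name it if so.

Head-to-head results (30 voters total):
U vs S: S wins 25–5.
U vs R: U wins 21–9.
U vs V: U wins 21–9.
U vs Y: Y wins 19–11.
S vs R: S wins 25–5.
S vs V: S wins 25–5.
S vs Y: S wins 25–5.
R vs V: R wins 25–5.
R vs Y: Y wins 24–6.
V vs Y: Y wins 24–6.
S beats each rival — U (25–5), R (25–5), V (25–5), Y (25–5) — so S is the Condorcet winner.

S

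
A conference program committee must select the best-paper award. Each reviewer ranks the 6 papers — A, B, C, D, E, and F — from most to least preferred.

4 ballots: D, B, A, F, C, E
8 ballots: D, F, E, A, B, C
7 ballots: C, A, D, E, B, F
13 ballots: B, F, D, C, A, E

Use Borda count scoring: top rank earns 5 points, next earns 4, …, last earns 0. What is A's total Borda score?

Borda scores:
  A: 4·3 + 8·2 + 7·4 + 13·1 = 69
  B: 4·4 + 8·1 + 7·1 + 13·5 = 96
  C: 4·1 + 8·0 + 7·5 + 13·2 = 65
  D: 4·5 + 8·5 + 7·3 + 13·3 = 120
  E: 4·0 + 8·3 + 7·2 + 13·0 = 38
  F: 4·2 + 8·4 + 7·0 + 13·4 = 92

69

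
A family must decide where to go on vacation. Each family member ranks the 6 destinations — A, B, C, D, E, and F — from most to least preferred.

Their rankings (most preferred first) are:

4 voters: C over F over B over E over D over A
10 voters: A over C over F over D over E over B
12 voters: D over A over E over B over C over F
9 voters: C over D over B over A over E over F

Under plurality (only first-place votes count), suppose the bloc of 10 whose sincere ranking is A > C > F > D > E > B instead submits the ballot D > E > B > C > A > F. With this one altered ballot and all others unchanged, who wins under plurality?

First-place totals with the altered ballot: A 0, B 0, C 13, D 22, E 0, F 0.
The switch changes the winner from C to D.

D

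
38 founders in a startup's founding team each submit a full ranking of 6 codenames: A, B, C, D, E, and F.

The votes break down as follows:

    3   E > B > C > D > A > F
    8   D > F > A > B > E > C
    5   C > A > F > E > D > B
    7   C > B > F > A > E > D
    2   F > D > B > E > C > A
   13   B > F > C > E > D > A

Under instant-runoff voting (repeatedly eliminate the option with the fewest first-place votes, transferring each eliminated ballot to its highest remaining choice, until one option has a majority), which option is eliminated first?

A

Round 1: B 13, C 12, D 8, E 3, F 2, A 0. A has the fewest and is eliminated.
Round 2: B 13, C 12, D 8, E 3, F 2. F has the fewest and is eliminated.
Round 3: B 13, C 12, D 10, E 3. E has the fewest and is eliminated.
Round 4: B 16, C 12, D 10. D has the fewest and is eliminated.
Round 5: B 26, C 12. B has a majority.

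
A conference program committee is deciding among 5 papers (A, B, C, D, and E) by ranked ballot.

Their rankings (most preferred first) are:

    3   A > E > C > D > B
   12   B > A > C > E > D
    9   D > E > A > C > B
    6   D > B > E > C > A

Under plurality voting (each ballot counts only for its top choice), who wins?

First-place vote totals:
  A: 3
  B: 12
  C: 0
  D: 15
  E: 0
D has the most first-place votes.

D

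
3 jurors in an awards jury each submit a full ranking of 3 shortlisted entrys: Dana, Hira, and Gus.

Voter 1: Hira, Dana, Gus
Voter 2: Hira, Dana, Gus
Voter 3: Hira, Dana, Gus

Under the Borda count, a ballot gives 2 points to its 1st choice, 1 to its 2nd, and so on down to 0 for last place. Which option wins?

Borda scores:
  Dana: 1 + 1 + 1 = 3
  Hira: 2 + 2 + 2 = 6
  Gus: 0 + 0 + 0 = 0
Hira has the highest total.

Hira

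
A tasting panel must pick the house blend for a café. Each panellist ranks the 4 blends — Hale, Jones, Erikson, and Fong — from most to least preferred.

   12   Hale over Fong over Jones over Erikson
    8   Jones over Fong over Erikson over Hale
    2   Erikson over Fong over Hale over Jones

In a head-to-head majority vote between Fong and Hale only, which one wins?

Hale

Ballots ranking Fong above Hale: 8+2 = 10.
Ballots ranking Hale above Fong: 12.
Hale wins the head-to-head, 12–10.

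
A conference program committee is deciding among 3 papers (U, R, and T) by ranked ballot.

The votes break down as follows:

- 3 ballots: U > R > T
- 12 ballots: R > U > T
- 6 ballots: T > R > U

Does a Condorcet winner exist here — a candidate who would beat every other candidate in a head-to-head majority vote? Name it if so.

Head-to-head results (21 voters total):
U vs R: R wins 18–3.
U vs T: U wins 15–6.
R vs T: R wins 15–6.
R beats each rival — U (18–3), T (15–6) — so R is the Condorcet winner.

R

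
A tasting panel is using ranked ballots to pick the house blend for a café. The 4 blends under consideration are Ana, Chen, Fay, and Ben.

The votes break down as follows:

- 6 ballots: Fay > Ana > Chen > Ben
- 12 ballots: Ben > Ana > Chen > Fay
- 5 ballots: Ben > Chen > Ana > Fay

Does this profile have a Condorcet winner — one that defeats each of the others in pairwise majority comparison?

Yes

Head-to-head results (23 voters total):
Ana vs Chen: Ana wins 18–5.
Ana vs Fay: Ana wins 17–6.
Ana vs Ben: Ben wins 17–6.
Chen vs Fay: Chen wins 17–6.
Chen vs Ben: Ben wins 17–6.
Fay vs Ben: Ben wins 17–6.
Ben beats each rival — Ana (17–6), Chen (17–6), Fay (17–6) — so Ben is the Condorcet winner.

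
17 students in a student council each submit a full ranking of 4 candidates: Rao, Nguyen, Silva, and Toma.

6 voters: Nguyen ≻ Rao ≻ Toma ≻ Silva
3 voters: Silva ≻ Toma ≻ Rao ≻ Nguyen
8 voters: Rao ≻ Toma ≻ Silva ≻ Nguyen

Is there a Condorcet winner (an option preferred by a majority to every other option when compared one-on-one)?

Head-to-head results (17 voters total):
Rao vs Nguyen: Rao wins 11–6.
Rao vs Silva: Rao wins 14–3.
Rao vs Toma: Rao wins 14–3.
Nguyen vs Silva: Silva wins 11–6.
Nguyen vs Toma: Toma wins 11–6.
Silva vs Toma: Toma wins 14–3.
Rao beats each rival — Nguyen (11–6), Silva (14–3), Toma (14–3) — so Rao is the Condorcet winner.

Yes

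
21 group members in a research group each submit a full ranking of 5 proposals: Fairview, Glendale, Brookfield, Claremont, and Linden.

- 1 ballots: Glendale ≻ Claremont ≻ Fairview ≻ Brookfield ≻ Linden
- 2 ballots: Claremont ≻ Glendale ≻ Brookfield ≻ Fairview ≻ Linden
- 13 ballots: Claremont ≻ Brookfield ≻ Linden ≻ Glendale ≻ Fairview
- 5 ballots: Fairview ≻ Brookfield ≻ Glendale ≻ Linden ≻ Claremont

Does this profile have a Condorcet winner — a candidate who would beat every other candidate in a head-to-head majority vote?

Head-to-head results (21 voters total):
Fairview vs Glendale: Glendale wins 16–5.
Fairview vs Brookfield: Brookfield wins 15–6.
Fairview vs Claremont: Claremont wins 16–5.
Fairview vs Linden: Linden wins 13–8.
Glendale vs Brookfield: Brookfield wins 18–3.
Glendale vs Claremont: Claremont wins 15–6.
Glendale vs Linden: Linden wins 13–8.
Brookfield vs Claremont: Claremont wins 16–5.
Brookfield vs Linden: Brookfield wins 21–0.
Claremont vs Linden: Claremont wins 16–5.
Claremont beats each rival — Fairview (16–5), Glendale (15–6), Brookfield (16–5), Linden (16–5) — so Claremont is the Condorcet winner.

Yes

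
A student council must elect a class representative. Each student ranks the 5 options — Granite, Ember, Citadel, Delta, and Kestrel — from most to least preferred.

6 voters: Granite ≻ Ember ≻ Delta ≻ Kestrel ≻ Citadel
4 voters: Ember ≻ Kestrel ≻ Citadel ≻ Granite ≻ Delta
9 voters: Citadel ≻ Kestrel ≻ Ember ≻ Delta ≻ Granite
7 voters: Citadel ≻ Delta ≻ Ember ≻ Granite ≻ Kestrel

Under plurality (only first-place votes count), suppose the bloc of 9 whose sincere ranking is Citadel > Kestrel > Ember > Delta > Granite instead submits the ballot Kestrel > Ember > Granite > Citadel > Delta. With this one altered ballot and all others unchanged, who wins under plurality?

Kestrel

First-place totals with the altered ballot: Granite 6, Ember 4, Citadel 7, Delta 0, Kestrel 9.
The switch changes the winner from Citadel to Kestrel.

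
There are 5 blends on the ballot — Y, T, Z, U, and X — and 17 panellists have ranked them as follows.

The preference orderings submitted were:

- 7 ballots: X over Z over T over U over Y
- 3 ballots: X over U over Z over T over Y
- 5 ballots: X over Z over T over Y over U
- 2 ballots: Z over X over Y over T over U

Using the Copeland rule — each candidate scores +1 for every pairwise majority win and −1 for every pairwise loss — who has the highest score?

Pairwise results:
  Y vs T: T wins 15–2.
  Y vs Z: Z wins 17–0.
  Y vs U: U wins 10–7.
  Y vs X: X wins 17–0.
  T vs Z: Z wins 17–0.
  T vs U: T wins 14–3.
  T vs X: X wins 17–0.
  Z vs U: Z wins 14–3.
  Z vs X: X wins 15–2.
  U vs X: X wins 17–0.
Copeland scores (wins − losses):
  Y: 0 − 4 = -4
  T: 2 − 2 = 0
  Z: 3 − 1 = 2
  U: 1 − 3 = -2
  X: 4 − 0 = 4
X has the best Copeland score.

X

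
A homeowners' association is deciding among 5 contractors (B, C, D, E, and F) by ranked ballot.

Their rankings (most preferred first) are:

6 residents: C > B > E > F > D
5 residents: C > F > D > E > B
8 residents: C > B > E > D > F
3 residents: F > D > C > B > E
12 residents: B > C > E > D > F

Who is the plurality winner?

C

First-place vote totals:
  B: 12
  C: 19
  D: 0
  E: 0
  F: 3
C has the most first-place votes.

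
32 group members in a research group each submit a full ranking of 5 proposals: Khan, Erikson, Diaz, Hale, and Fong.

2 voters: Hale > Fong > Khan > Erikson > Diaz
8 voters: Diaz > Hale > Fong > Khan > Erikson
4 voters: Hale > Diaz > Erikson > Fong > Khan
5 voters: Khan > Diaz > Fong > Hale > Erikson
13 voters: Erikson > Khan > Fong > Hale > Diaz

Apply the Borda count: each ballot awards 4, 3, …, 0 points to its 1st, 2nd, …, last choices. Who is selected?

Borda scores:
  Khan: 2·2 + 8·1 + 4·0 + 5·4 + 13·3 = 71
  Erikson: 2·1 + 8·0 + 4·2 + 5·0 + 13·4 = 62
  Diaz: 2·0 + 8·4 + 4·3 + 5·3 + 13·0 = 59
  Hale: 2·4 + 8·3 + 4·4 + 5·1 + 13·1 = 66
  Fong: 2·3 + 8·2 + 4·1 + 5·2 + 13·2 = 62
Khan has the highest total.

Khan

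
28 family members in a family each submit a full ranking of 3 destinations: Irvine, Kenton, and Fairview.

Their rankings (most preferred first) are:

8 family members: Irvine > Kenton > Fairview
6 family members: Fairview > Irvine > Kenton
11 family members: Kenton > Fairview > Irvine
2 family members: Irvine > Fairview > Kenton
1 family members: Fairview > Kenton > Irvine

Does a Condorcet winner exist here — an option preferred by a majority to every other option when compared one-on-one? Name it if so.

There is no Condorcet winner

Head-to-head results (28 voters total):
Irvine vs Kenton: Irvine wins 16–12.
Irvine vs Fairview: Fairview wins 18–10.
Kenton vs Fairview: Kenton wins 19–9.
No candidate beats all others: Irvine beats Kenton beats Fairview beats Irvine, a majority cycle.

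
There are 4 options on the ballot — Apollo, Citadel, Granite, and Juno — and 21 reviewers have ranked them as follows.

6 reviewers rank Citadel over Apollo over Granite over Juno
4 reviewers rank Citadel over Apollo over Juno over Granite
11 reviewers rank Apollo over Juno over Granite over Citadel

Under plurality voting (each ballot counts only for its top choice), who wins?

First-place vote totals:
  Apollo: 11
  Citadel: 10
  Granite: 0
  Juno: 0
Apollo has the most first-place votes.

Apollo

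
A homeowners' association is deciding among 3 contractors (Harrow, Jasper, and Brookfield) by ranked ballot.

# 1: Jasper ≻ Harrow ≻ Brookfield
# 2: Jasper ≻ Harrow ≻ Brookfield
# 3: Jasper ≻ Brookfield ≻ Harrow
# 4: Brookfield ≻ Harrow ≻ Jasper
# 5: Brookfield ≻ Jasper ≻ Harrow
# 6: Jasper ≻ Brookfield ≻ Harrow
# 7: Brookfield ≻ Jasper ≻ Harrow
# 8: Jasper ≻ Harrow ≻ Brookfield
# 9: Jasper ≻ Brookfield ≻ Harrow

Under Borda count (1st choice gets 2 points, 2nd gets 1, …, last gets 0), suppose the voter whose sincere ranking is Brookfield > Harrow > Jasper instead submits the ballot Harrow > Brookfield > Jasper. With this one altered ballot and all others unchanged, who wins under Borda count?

Borda totals with the altered ballot: Harrow 5, Jasper 14, Brookfield 8.
The winner is unchanged: still Jasper.

Jasper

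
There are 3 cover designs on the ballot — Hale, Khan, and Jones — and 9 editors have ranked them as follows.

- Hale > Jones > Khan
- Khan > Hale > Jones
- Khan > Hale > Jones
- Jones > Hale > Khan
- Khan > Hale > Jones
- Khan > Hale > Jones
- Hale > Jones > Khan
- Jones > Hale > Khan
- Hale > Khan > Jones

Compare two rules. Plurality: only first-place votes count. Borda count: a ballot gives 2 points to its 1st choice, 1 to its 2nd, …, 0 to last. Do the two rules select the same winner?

No

Plurality first-place counts: Hale 3, Khan 4, Jones 2 → Khan.
Borda totals: Hale 12, Khan 9, Jones 6 → Hale.
The two rules disagree: plurality picks Khan, Borda picks Hale.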